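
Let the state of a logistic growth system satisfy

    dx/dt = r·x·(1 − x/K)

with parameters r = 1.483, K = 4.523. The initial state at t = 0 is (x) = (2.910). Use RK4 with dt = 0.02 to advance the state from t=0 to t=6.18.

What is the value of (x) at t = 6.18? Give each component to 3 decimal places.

(x) = (4.523)

t=0.000: state=(2.910)
step 1 (dt=0.02): k1=(1.539), k2=(1.532), k3=(1.532), k4=(1.526); state += dt/6·(k1+2k2+2k3+k4)
t=0.020: state=(2.941)
t=0.040: state=(2.971)
t=0.060: state=(3.001)
continuing one RK4 step at a time; state shown every 10 steps (Δt=0.2):
t=0.200: state=(3.203)
t=0.400: state=(3.463)
t=0.600: state=(3.684)
t=0.800: state=(3.868)
t=1.000: state=(4.018)
t=1.200: state=(4.136)
t=1.400: state=(4.229)
t=1.600: state=(4.301)
t=1.800: state=(4.356)
t=2.000: state=(4.397)
t=2.200: state=(4.429)
t=2.400: state=(4.453)
t=2.600: state=(4.471)
t=2.800: state=(4.484)
t=3.000: state=(4.494)
t=3.200: state=(4.501)
t=3.400: state=(4.507)
t=3.600: state=(4.511)
t=3.800: state=(4.514)
t=4.000: state=(4.516)
t=4.200: state=(4.518)
t=4.400: state=(4.519)
t=4.600: state=(4.520)
t=4.800: state=(4.521)
t=5.000: state=(4.521)
t=5.200: state=(4.522)
t=5.400: state=(4.522)
t=5.600: state=(4.522)
t=5.800: state=(4.523)
t=6.000: state=(4.523)
t=6.180: state=(4.523)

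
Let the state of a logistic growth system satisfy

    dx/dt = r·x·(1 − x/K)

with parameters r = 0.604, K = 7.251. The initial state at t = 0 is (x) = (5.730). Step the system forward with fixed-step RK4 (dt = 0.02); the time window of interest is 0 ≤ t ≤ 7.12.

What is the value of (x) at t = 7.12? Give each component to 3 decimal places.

(x) = (7.225)

t=0.000: state=(5.730)
step 1 (dt=0.02): k1=(0.726), k2=(0.723), k3=(0.723), k4=(0.721); state += dt/6·(k1+2k2+2k3+k4)
t=0.020: state=(5.744)
t=0.040: state=(5.759)
t=0.060: state=(5.773)
continuing one RK4 step at a time; state shown every 25 steps (Δt=0.5):
t=0.500: state=(6.061)
t=1.000: state=(6.332)
t=1.500: state=(6.549)
t=2.000: state=(6.718)
t=2.500: state=(6.849)
t=3.000: state=(6.950)
t=3.500: state=(7.026)
t=4.000: state=(7.083)
t=4.500: state=(7.126)
t=5.000: state=(7.158)
t=5.500: state=(7.182)
t=6.000: state=(7.200)
t=6.500: state=(7.213)
t=7.000: state=(7.223)
t=7.120: state=(7.225)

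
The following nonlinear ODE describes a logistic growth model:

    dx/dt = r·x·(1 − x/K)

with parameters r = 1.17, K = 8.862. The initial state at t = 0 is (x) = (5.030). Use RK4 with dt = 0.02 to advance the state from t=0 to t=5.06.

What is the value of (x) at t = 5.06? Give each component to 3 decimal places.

t=0.000: state=(5.030)
step 1 (dt=0.02): k1=(2.545), k2=(2.541), k3=(2.541), k4=(2.536); state += dt/6·(k1+2k2+2k3+k4)
t=0.020: state=(5.081)
t=0.040: state=(5.131)
t=0.060: state=(5.182)
continuing one RK4 step at a time; state shown every 10 steps (Δt=0.2):
t=0.200: state=(5.529)
t=0.400: state=(6.000)
t=0.600: state=(6.433)
t=0.800: state=(6.823)
t=1.000: state=(7.167)
t=1.200: state=(7.465)
t=1.400: state=(7.719)
t=1.600: state=(7.932)
t=1.800: state=(8.110)
t=2.000: state=(8.256)
t=2.200: state=(8.376)
t=2.400: state=(8.473)
t=2.600: state=(8.551)
t=2.800: state=(8.614)
t=3.000: state=(8.665)
t=3.200: state=(8.705)
t=3.400: state=(8.737)
t=3.600: state=(8.763)
t=3.800: state=(8.784)
t=4.000: state=(8.800)
t=4.200: state=(8.813)
t=4.400: state=(8.823)
t=4.600: state=(8.831)
t=4.800: state=(8.837)
t=5.000: state=(8.843)
t=5.060: state=(8.844)

(x) = (8.844)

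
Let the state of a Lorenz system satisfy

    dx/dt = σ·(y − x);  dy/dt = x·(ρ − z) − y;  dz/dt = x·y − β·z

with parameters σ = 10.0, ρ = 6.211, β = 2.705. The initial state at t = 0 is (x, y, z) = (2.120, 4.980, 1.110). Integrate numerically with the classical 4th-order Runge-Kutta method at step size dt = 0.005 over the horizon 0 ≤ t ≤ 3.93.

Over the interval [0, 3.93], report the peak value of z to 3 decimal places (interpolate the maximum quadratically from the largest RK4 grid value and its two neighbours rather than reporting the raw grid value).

t=0.000: state=(2.120, 4.980, 1.110)
step 1 (dt=0.005): k1=(28.600, 5.834, 7.555), k2=(28.031, 6.143, 7.892), k3=(28.053, 6.133, 7.884), k4=(27.504, 6.430, 8.216); state += dt/6·(k1+2k2+2k3+k4)
t=0.005: state=(2.260, 5.011, 1.149)
t=0.010: state=(2.395, 5.044, 1.192)
t=0.015: state=(2.525, 5.080, 1.238)
continuing one RK4 step at a time; state shown every 40 steps (Δt=0.2):
t=0.200: state=(5.590, 6.594, 4.645)
t=0.400: state=(5.660, 4.756, 8.146)
t=0.600: state=(3.447, 2.503, 7.105)
t=0.800: state=(2.331, 2.113, 5.061)
t=1.000: state=(2.334, 2.512, 3.748)
t=1.200: state=(2.943, 3.354, 3.383)
t=1.400: state=(3.863, 4.324, 4.049)
t=1.600: state=(4.528, 4.668, 5.399)
t=1.800: state=(4.349, 4.070, 6.199)
t=2.000: state=(3.703, 3.404, 5.885)
t=2.200: state=(3.308, 3.221, 5.167)
t=2.400: state=(3.331, 3.427, 4.691)
t=2.600: state=(3.619, 3.791, 4.678)
t=2.800: state=(3.926, 4.040, 5.039)
t=3.000: state=(4.021, 3.999, 5.431)
t=3.200: state=(3.878, 3.775, 5.535)
t=3.400: state=(3.683, 3.605, 5.359)
t=3.600: state=(3.599, 3.593, 5.127)
t=3.800: state=(3.649, 3.698, 5.021)
t=3.930: state=(3.721, 3.778, 5.044)
largest grid value and its neighbours: z(0.430)=8.22884, z(0.435)=8.23100, z(0.440)=8.23002
parabola through these three points peaks at t≈0.436 with z≈8.23106

max z = 8.231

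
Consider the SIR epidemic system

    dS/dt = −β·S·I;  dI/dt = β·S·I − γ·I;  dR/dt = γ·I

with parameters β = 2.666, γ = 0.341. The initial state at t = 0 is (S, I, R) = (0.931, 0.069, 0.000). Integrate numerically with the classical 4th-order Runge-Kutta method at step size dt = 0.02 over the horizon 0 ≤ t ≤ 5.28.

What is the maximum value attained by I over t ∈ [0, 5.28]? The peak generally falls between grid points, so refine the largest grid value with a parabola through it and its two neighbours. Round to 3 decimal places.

max I = 0.618

t=0.000: state=(0.931, 0.069, 0.000)
step 1 (dt=0.02): k1=(-0.171, 0.148, 0.024), k2=(-0.175, 0.151, 0.024), k3=(-0.175, 0.151, 0.024), k4=(-0.178, 0.154, 0.025); state += dt/6·(k1+2k2+2k3+k4)
t=0.020: state=(0.928, 0.072, 0.000)
t=0.040: state=(0.924, 0.075, 0.001)
t=0.060: state=(0.920, 0.078, 0.002)
continuing one RK4 step at a time; state shown every 10 steps (Δt=0.2):
t=0.200: state=(0.889, 0.105, 0.006)
t=0.400: state=(0.830, 0.155, 0.015)
t=0.600: state=(0.752, 0.221, 0.027)
t=0.800: state=(0.655, 0.300, 0.045)
t=1.000: state=(0.545, 0.386, 0.068)
t=1.200: state=(0.434, 0.469, 0.098)
t=1.400: state=(0.332, 0.536, 0.132)
t=1.600: state=(0.246, 0.584, 0.170)
t=1.800: state=(0.179, 0.610, 0.211)
t=2.000: state=(0.129, 0.618, 0.253)
t=2.200: state=(0.093, 0.612, 0.295)
t=2.400: state=(0.067, 0.596, 0.336)
t=2.600: state=(0.049, 0.575, 0.376)
t=2.800: state=(0.036, 0.549, 0.415)
t=3.000: state=(0.027, 0.521, 0.451)
t=3.200: state=(0.021, 0.493, 0.486)
t=3.400: state=(0.016, 0.465, 0.519)
t=3.600: state=(0.013, 0.438, 0.549)
t=3.800: state=(0.010, 0.412, 0.578)
t=4.000: state=(0.008, 0.386, 0.606)
t=4.200: state=(0.007, 0.362, 0.631)
t=4.400: state=(0.006, 0.339, 0.655)
t=4.600: state=(0.005, 0.318, 0.677)
t=4.800: state=(0.004, 0.298, 0.698)
t=5.000: state=(0.003, 0.279, 0.718)
t=5.200: state=(0.003, 0.261, 0.736)
t=5.280: state=(0.003, 0.254, 0.743)
largest grid value and its neighbours: I(1.980)=0.61811, I(2.000)=0.61820, I(2.020)=0.61816
parabola through these three points peaks at t≈2.003 with I≈0.61820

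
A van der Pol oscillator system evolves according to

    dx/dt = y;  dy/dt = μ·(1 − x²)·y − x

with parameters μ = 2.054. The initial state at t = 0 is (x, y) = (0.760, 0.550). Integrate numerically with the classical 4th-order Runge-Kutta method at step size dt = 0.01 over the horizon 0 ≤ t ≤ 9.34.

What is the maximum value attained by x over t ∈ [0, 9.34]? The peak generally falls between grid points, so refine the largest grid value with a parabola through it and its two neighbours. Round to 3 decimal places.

max x = 2.020

t=0.000: state=(0.760, 0.550)
step 1 (dt=0.01): k1=(0.550, -0.283), k2=(0.549, -0.292), k3=(0.549, -0.292), k4=(0.547, -0.300); state += dt/6·(k1+2k2+2k3+k4)
t=0.010: state=(0.765, 0.547)
t=0.020: state=(0.771, 0.544)
t=0.030: state=(0.776, 0.541)
continuing one RK4 step at a time; state shown every 50 steps (Δt=0.5):
t=0.500: state=(0.966, 0.218)
t=1.000: state=(0.953, -0.274)
t=1.500: state=(0.677, -0.881)
t=2.000: state=(-0.072, -2.388)
t=2.500: state=(-1.596, -2.325)
t=3.000: state=(-1.944, 0.144)
t=3.500: state=(-1.802, 0.354)
t=4.000: state=(-1.605, 0.436)
t=4.500: state=(-1.358, 0.569)
t=5.000: state=(-1.009, 0.873)
t=5.500: state=(-0.378, 1.870)
t=6.000: state=(1.142, 3.792)
t=6.500: state=(2.018, 0.110)
t=7.000: state=(1.922, -0.314)
t=7.500: state=(1.747, -0.382)
t=8.000: state=(1.536, -0.469)
t=8.500: state=(1.265, -0.635)
t=9.000: state=(0.861, -1.055)
t=9.340: state=(0.389, -1.849)
largest grid value and its neighbours: x(6.540)=2.02019, x(6.550)=2.02023, x(6.560)=2.02007
parabola through these three points peaks at t≈6.547 with x≈2.02024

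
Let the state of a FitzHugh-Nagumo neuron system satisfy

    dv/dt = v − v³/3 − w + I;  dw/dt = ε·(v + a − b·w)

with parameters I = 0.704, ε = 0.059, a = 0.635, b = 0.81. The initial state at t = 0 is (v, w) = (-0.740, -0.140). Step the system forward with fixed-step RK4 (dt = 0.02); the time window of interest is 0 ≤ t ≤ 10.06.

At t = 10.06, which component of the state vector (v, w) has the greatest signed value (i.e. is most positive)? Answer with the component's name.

t=0.000: state=(-0.740, -0.140)
step 1 (dt=0.02): k1=(0.239, 0.000), k2=(0.240, 0.001), k3=(0.240, 0.001), k4=(0.241, 0.001); state += dt/6·(k1+2k2+2k3+k4)
t=0.020: state=(-0.735, -0.140)
t=0.040: state=(-0.730, -0.140)
t=0.060: state=(-0.725, -0.140)
continuing one RK4 step at a time; state shown every 25 steps (Δt=0.5):
t=0.500: state=(-0.604, -0.138)
t=1.000: state=(-0.419, -0.131)
t=1.500: state=(-0.146, -0.118)
t=2.000: state=(0.286, -0.095)
t=2.500: state=(0.928, -0.057)
t=3.000: state=(1.568, -0.000)
t=3.500: state=(1.877, 0.069)
t=4.000: state=(1.950, 0.142)
t=4.500: state=(1.949, 0.214)
t=5.000: state=(1.929, 0.284)
t=5.500: state=(1.906, 0.352)
t=6.000: state=(1.881, 0.417)
t=6.500: state=(1.856, 0.480)
t=7.000: state=(1.830, 0.541)
t=7.500: state=(1.805, 0.600)
t=8.000: state=(1.779, 0.657)
t=8.500: state=(1.754, 0.711)
t=9.000: state=(1.728, 0.764)
t=9.500: state=(1.702, 0.814)
t=10.000: state=(1.676, 0.863)
t=10.060: state=(1.673, 0.868)
compare at T: v=1.673, w=0.868

largest component: v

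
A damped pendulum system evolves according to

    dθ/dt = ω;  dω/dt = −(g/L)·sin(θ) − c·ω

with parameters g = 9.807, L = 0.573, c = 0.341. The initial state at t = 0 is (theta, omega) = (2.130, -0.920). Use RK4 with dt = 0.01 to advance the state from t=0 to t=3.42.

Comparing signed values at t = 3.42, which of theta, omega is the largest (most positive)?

largest component: omega

t=0.000: state=(2.130, -0.920)
step 1 (dt=0.01): k1=(-0.920, -14.194), k2=(-0.991, -14.212), k3=(-0.991, -14.215), k4=(-1.062, -14.235); state += dt/6·(k1+2k2+2k3+k4)
t=0.010: state=(2.120, -1.062)
t=0.020: state=(2.109, -1.205)
t=0.030: state=(2.096, -1.348)
continuing one RK4 step at a time; state shown every 20 steps (Δt=0.2):
t=0.200: state=(1.652, -3.917)
t=0.400: state=(0.579, -6.540)
t=0.600: state=(-0.728, -5.816)
t=0.800: state=(-1.567, -2.428)
t=1.000: state=(-1.703, 1.013)
t=1.200: state=(-1.175, 4.205)
t=1.400: state=(-0.117, 5.884)
t=1.600: state=(0.936, 4.135)
t=1.800: state=(1.432, 0.762)
t=2.000: state=(1.248, -2.540)
t=2.200: state=(0.474, -4.893)
t=2.400: state=(-0.516, -4.462)
t=2.600: state=(-1.148, -1.653)
t=2.800: state=(-1.155, 1.545)
t=3.000: state=(-0.577, 4.007)
t=3.200: state=(0.292, 4.191)
t=3.400: state=(0.931, 1.937)
t=3.420: state=(0.967, 1.646)
compare at T: theta=0.967, omega=1.646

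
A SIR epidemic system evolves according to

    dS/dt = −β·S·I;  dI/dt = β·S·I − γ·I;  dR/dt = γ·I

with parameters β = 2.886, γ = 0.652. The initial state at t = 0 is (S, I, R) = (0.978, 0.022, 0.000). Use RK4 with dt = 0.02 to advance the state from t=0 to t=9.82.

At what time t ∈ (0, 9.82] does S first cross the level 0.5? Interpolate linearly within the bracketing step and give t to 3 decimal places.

t=0.000: state=(0.978, 0.022, 0.000)
step 1 (dt=0.02): k1=(-0.062, 0.048, 0.014), k2=(-0.063, 0.049, 0.015), k3=(-0.063, 0.049, 0.015), k4=(-0.065, 0.050, 0.015); state += dt/6·(k1+2k2+2k3+k4)
t=0.020: state=(0.977, 0.023, 0.000)
t=0.040: state=(0.975, 0.024, 0.001)
t=0.060: state=(0.974, 0.025, 0.001)
continuing one RK4 step at a time; state shown every 25 steps (Δt=0.5):
t=0.500: state=(0.924, 0.063, 0.013)
t=1.000: state=(0.794, 0.159, 0.047)
t=1.500: state=(0.568, 0.309, 0.123)
t=1.620: state=(0.507, 0.345, 0.148)
next step: t=1.640: state=(0.497, 0.350, 0.153) — S has crossed 0.5
linear interpolation between t=1.620 (0.50697) and t=1.640 (0.49690) → t≈1.634

t = 1.634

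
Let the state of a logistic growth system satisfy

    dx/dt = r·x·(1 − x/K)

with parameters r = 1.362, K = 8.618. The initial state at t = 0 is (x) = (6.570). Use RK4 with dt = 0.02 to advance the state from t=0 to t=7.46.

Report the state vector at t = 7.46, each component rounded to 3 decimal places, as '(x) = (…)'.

(x) = (8.618)

t=0.000: state=(6.570)
step 1 (dt=0.02): k1=(2.127), k2=(2.111), k3=(2.111), k4=(2.096); state += dt/6·(k1+2k2+2k3+k4)
t=0.020: state=(6.612)
t=0.040: state=(6.654)
t=0.060: state=(6.695)
continuing one RK4 step at a time; state shown every 25 steps (Δt=0.5):
t=0.500: state=(7.444)
t=1.000: state=(7.981)
t=1.500: state=(8.283)
t=2.000: state=(8.445)
t=2.500: state=(8.530)
t=3.000: state=(8.573)
t=3.500: state=(8.595)
t=4.000: state=(8.606)
t=4.500: state=(8.612)
t=5.000: state=(8.615)
t=5.500: state=(8.617)
t=6.000: state=(8.617)
t=6.500: state=(8.618)
t=7.000: state=(8.618)
t=7.460: state=(8.618)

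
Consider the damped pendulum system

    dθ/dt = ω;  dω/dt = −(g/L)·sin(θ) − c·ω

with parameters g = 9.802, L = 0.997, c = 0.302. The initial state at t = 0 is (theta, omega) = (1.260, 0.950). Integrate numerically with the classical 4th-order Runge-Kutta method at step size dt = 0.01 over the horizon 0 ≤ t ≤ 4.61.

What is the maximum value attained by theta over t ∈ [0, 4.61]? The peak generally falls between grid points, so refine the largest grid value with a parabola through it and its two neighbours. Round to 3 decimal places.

max theta = 1.307

t=0.000: state=(1.260, 0.950)
step 1 (dt=0.01): k1=(0.950, -9.647), k2=(0.902, -9.647), k3=(0.902, -9.646), k4=(0.854, -9.645); state += dt/6·(k1+2k2+2k3+k4)
t=0.010: state=(1.269, 0.854)
t=0.020: state=(1.277, 0.757)
t=0.030: state=(1.284, 0.661)
continuing one RK4 step at a time; state shown every 20 steps (Δt=0.2):
t=0.200: state=(1.259, -0.939)
t=0.400: state=(0.900, -2.580)
t=0.600: state=(0.275, -3.489)
t=0.800: state=(-0.409, -3.141)
t=1.000: state=(-0.911, -1.761)
t=1.200: state=(-1.091, -0.023)
t=1.400: state=(-0.927, 1.617)
t=1.600: state=(-0.476, 2.768)
t=1.800: state=(0.114, 2.944)
t=2.000: state=(0.629, 2.056)
t=2.200: state=(0.898, 0.585)
t=2.400: state=(0.859, -0.948)
t=2.600: state=(0.541, -2.143)
t=2.800: state=(0.053, -2.579)
t=3.000: state=(-0.426, -2.057)
t=3.200: state=(-0.725, -0.868)
t=3.400: state=(-0.761, 0.506)
t=3.600: state=(-0.538, 1.655)
t=3.800: state=(-0.139, 2.200)
t=4.000: state=(0.286, 1.919)
t=4.200: state=(0.583, 0.976)
t=4.400: state=(0.660, -0.224)
t=4.600: state=(0.503, -1.284)
t=4.610: state=(0.490, -1.327)
largest grid value and its neighbours: theta(0.090)=1.30653, theta(0.100)=1.30691, theta(0.110)=1.30634
parabola through these three points peaks at t≈0.099 with theta≈1.30691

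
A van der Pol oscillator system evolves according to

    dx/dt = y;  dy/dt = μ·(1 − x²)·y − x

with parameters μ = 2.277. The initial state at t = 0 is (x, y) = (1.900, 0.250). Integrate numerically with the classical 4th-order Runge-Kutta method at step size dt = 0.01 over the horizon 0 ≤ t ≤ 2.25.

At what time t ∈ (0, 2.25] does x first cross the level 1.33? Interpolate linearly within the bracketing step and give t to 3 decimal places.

t=0.000: state=(1.900, 0.250)
step 1 (dt=0.01): k1=(0.250, -3.386), k2=(0.233, -3.289), k3=(0.234, -3.292), k4=(0.217, -3.197); state += dt/6·(k1+2k2+2k3+k4)
t=0.010: state=(1.902, 0.217)
t=0.020: state=(1.904, 0.186)
t=0.030: state=(1.906, 0.157)
continuing one RK4 step at a time; state shown every 10 steps (Δt=0.1):
t=0.100: state=(1.911, -0.006)
t=0.200: state=(1.903, -0.147)
t=0.300: state=(1.884, -0.225)
t=0.400: state=(1.859, -0.270)
t=0.500: state=(1.830, -0.298)
t=0.600: state=(1.799, -0.319)
t=0.700: state=(1.767, -0.335)
t=0.800: state=(1.732, -0.349)
t=0.900: state=(1.697, -0.363)
t=1.000: state=(1.660, -0.378)
t=1.100: state=(1.621, -0.393)
t=1.200: state=(1.581, -0.411)
t=1.300: state=(1.539, -0.429)
t=1.400: state=(1.495, -0.451)
t=1.500: state=(1.449, -0.475)
t=1.600: state=(1.400, -0.503)
t=1.700: state=(1.348, -0.536)
t=1.730: state=(1.332, -0.546)
next step: t=1.740: state=(1.326, -0.550) — x has crossed 1.33
linear interpolation between t=1.730 (1.33174) and t=1.740 (1.32625) → t≈1.733

t = 1.733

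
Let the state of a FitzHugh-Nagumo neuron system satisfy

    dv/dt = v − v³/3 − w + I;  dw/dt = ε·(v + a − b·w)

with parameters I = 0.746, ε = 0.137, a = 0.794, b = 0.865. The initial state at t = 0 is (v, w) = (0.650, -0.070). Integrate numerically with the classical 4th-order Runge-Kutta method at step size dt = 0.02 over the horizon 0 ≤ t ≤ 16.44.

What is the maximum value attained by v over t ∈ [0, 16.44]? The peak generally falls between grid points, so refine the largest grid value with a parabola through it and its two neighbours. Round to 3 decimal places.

max v = 1.879

t=0.000: state=(0.650, -0.070)
step 1 (dt=0.02): k1=(1.374, 0.206), k2=(1.380, 0.208), k3=(1.380, 0.208), k4=(1.386, 0.209); state += dt/6·(k1+2k2+2k3+k4)
t=0.020: state=(0.678, -0.066)
t=0.040: state=(0.705, -0.062)
t=0.060: state=(0.733, -0.057)
continuing one RK4 step at a time; state shown every 50 steps (Δt=1):
t=1.000: state=(1.766, 0.209)
t=2.000: state=(1.863, 0.528)
t=3.000: state=(1.760, 0.806)
t=4.000: state=(1.640, 1.038)
t=5.000: state=(1.515, 1.228)
t=6.000: state=(1.385, 1.381)
t=7.000: state=(1.243, 1.499)
t=8.000: state=(1.080, 1.584)
t=9.000: state=(0.876, 1.636)
t=10.000: state=(0.573, 1.651)
t=11.000: state=(-0.020, 1.609)
t=12.000: state=(-1.260, 1.453)
t=13.000: state=(-1.881, 1.176)
t=14.000: state=(-1.845, 0.905)
t=15.000: state=(-1.747, 0.674)
t=16.000: state=(-1.645, 0.482)
t=16.440: state=(-1.600, 0.409)
largest grid value and its neighbours: v(1.600)=1.87903, v(1.620)=1.87915, v(1.640)=1.87914
parabola through these three points peaks at t≈1.629 with v≈1.87916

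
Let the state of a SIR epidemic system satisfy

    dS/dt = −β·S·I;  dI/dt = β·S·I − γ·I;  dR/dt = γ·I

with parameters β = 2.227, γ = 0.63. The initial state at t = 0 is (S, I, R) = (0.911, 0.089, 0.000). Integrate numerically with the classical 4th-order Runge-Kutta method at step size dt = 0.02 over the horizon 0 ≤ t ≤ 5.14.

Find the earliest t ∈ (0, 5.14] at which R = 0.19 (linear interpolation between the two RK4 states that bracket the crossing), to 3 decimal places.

t = 1.416

t=0.000: state=(0.911, 0.089, 0.000)
step 1 (dt=0.02): k1=(-0.181, 0.124, 0.056), k2=(-0.183, 0.126, 0.057), k3=(-0.183, 0.126, 0.057), k4=(-0.185, 0.127, 0.058); state += dt/6·(k1+2k2+2k3+k4)
t=0.020: state=(0.907, 0.092, 0.001)
t=0.040: state=(0.904, 0.094, 0.002)
t=0.060: state=(0.900, 0.097, 0.004)
continuing one RK4 step at a time; state shown every 10 steps (Δt=0.2):
t=0.200: state=(0.870, 0.117, 0.013)
t=0.400: state=(0.820, 0.150, 0.030)
t=0.600: state=(0.761, 0.188, 0.051)
t=0.800: state=(0.693, 0.229, 0.077)
t=1.000: state=(0.620, 0.271, 0.109)
t=1.200: state=(0.545, 0.310, 0.145)
t=1.400: state=(0.471, 0.342, 0.186)
next step: t=1.420: state=(0.464, 0.345, 0.191) — R has crossed 0.19
linear interpolation between t=1.400 (0.18650) and t=1.420 (0.19083) → t≈1.416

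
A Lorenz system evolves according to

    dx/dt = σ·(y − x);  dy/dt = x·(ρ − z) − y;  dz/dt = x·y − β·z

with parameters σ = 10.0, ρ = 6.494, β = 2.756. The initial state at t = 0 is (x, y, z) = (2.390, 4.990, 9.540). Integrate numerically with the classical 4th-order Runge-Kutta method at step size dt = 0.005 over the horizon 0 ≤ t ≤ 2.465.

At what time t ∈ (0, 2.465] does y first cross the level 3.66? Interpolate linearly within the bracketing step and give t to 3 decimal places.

t = 0.111

t=0.000: state=(2.390, 4.990, 9.540)
step 1 (dt=0.005): k1=(26.000, -12.270, -14.366), k2=(25.043, -12.349, -14.018), k3=(25.065, -12.344, -14.033), k4=(24.130, -12.413, -13.703); state += dt/6·(k1+2k2+2k3+k4)
t=0.005: state=(2.515, 4.928, 9.470)
t=0.010: state=(2.631, 4.866, 9.403)
t=0.015: state=(2.739, 4.803, 9.339)
continuing one RK4 step at a time; state shown every 20 steps (Δt=0.1):
t=0.100: state=(3.579, 3.779, 8.449)
t=0.110: state=(3.592, 3.673, 8.351)
next step: t=0.115: state=(3.595, 3.622, 8.302) — y has crossed 3.66
linear interpolation between t=0.110 (3.67308) and t=0.115 (3.62190) → t≈0.111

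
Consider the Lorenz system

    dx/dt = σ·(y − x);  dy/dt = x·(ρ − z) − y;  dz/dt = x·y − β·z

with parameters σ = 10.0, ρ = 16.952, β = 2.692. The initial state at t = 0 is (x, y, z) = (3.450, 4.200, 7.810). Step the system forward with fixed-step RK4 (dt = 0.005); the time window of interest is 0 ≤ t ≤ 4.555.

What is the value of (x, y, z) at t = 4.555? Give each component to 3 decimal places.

t=0.000: state=(3.450, 4.200, 7.810)
step 1 (dt=0.005): k1=(7.500, 27.340, -6.535), k2=(7.996, 27.500, -6.175), k3=(7.988, 27.507, -6.170), k4=(8.476, 27.675, -5.804); state += dt/6·(k1+2k2+2k3+k4)
t=0.005: state=(3.490, 4.338, 7.779)
t=0.010: state=(3.535, 4.477, 7.752)
t=0.015: state=(3.584, 4.618, 7.729)
continuing one RK4 step at a time; state shown every 40 steps (Δt=0.2):
t=0.200: state=(7.947, 11.158, 11.629)
t=0.400: state=(9.358, 6.272, 22.501)
t=0.600: state=(3.262, 1.705, 15.868)
t=0.800: state=(2.714, 3.397, 10.234)
t=1.000: state=(5.832, 8.323, 9.829)
t=1.200: state=(10.041, 9.987, 19.780)
t=1.400: state=(5.287, 2.700, 18.569)
t=1.600: state=(3.091, 3.238, 12.317)
t=1.800: state=(5.146, 7.030, 10.346)
t=2.000: state=(9.274, 10.370, 17.307)
t=2.200: state=(6.602, 4.041, 19.497)
t=2.400: state=(3.701, 3.475, 13.727)
t=2.600: state=(5.088, 6.600, 11.261)
t=2.800: state=(8.632, 9.843, 16.348)
t=3.000: state=(7.098, 4.978, 19.375)
t=3.200: state=(4.268, 3.885, 14.513)
t=3.400: state=(5.287, 6.560, 12.122)
t=3.600: state=(8.240, 9.257, 16.184)
t=3.800: state=(7.146, 5.450, 18.894)
t=4.000: state=(4.712, 4.334, 14.878)
t=4.200: state=(5.572, 6.678, 12.858)
t=4.400: state=(7.988, 8.736, 16.312)
t=4.555: state=(7.594, 6.437, 18.612)

(x, y, z) = (7.594, 6.437, 18.612)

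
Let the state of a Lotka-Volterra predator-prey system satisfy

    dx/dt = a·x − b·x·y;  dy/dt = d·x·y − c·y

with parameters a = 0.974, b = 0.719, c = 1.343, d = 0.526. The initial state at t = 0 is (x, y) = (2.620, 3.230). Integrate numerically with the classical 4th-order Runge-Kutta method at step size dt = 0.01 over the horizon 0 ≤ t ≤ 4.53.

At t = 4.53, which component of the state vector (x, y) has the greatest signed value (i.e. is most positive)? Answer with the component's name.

largest component: x

t=0.000: state=(2.620, 3.230)
step 1 (dt=0.01): k1=(-3.533, 0.113), k2=(-3.510, 0.083), k3=(-3.510, 0.084), k4=(-3.487, 0.054); state += dt/6·(k1+2k2+2k3+k4)
t=0.010: state=(2.585, 3.231)
t=0.020: state=(2.550, 3.231)
t=0.030: state=(2.516, 3.231)
continuing one RK4 step at a time; state shown every 20 steps (Δt=0.2):
t=0.200: state=(2.008, 3.144)
t=0.400: state=(1.578, 2.899)
t=0.600: state=(1.293, 2.574)
t=0.800: state=(1.112, 2.232)
t=1.000: state=(1.004, 1.906)
t=1.200: state=(0.948, 1.614)
t=1.400: state=(0.930, 1.361)
t=1.600: state=(0.944, 1.148)
t=1.800: state=(0.985, 0.971)
t=2.000: state=(1.052, 0.826)
t=2.200: state=(1.145, 0.709)
t=2.400: state=(1.266, 0.615)
t=2.600: state=(1.416, 0.541)
t=2.800: state=(1.598, 0.485)
t=3.000: state=(1.817, 0.443)
t=3.200: state=(2.076, 0.416)
t=3.400: state=(2.379, 0.401)
t=3.600: state=(2.728, 0.401)
t=3.800: state=(3.126, 0.417)
t=4.000: state=(3.569, 0.453)
t=4.200: state=(4.046, 0.517)
t=4.400: state=(4.533, 0.621)
t=4.530: state=(4.833, 0.719)
compare at T: x=4.833, y=0.719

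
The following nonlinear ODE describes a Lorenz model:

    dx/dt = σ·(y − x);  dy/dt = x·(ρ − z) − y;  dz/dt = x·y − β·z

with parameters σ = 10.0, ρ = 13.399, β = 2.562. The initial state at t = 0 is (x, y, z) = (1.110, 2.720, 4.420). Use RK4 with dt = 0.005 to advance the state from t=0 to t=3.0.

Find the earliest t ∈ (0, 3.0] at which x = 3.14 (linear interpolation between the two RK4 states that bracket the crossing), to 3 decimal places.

t=0.000: state=(1.110, 2.720, 4.420)
step 1 (dt=0.005): k1=(16.100, 7.247, -8.305), k2=(15.879, 7.614, -8.121), k3=(15.893, 7.607, -8.123), k4=(15.686, 7.970, -7.939); state += dt/6·(k1+2k2+2k3+k4)
t=0.005: state=(1.189, 2.758, 4.379)
t=0.010: state=(1.267, 2.800, 4.341)
t=0.015: state=(1.343, 2.845, 4.304)
continuing one RK4 step at a time; state shown every 20 steps (Δt=0.1):
t=0.100: state=(2.571, 4.104, 3.988)
t=0.130: state=(3.056, 4.763, 4.053)
next step: t=0.135: state=(3.142, 4.883, 4.076) — x has crossed 3.14
linear interpolation between t=0.130 (3.05568) and t=0.135 (3.14187) → t≈0.135

t = 0.135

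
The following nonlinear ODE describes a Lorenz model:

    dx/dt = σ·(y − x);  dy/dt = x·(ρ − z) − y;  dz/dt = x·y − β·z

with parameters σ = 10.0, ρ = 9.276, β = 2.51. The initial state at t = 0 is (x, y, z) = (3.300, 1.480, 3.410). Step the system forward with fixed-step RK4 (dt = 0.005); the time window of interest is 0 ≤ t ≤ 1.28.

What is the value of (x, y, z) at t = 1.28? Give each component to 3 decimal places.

t=0.000: state=(3.300, 1.480, 3.410)
step 1 (dt=0.005): k1=(-18.200, 17.878, -3.675), k2=(-17.298, 17.596, -3.574), k3=(-17.328, 17.609, -3.573), k4=(-16.453, 17.339, -3.476); state += dt/6·(k1+2k2+2k3+k4)
t=0.005: state=(3.213, 1.568, 3.392)
t=0.010: state=(3.135, 1.653, 3.375)
t=0.015: state=(3.065, 1.737, 3.359)
continuing one RK4 step at a time; state shown every 10 steps (Δt=0.05):
t=0.050: state=(2.758, 2.269, 3.271)
t=0.100: state=(2.713, 2.955, 3.218)
t=0.150: state=(2.953, 3.640, 3.276)
t=0.200: state=(3.377, 4.371, 3.486)
t=0.250: state=(3.934, 5.154, 3.894)
t=0.300: state=(4.585, 5.954, 4.551)
t=0.350: state=(5.284, 6.690, 5.488)
t=0.400: state=(5.963, 7.240, 6.694)
t=0.450: state=(6.525, 7.461, 8.079)
t=0.500: state=(6.864, 7.256, 9.461)
t=0.550: state=(6.898, 6.635, 10.608)
t=0.600: state=(6.609, 5.739, 11.329)
t=0.650: state=(6.060, 4.775, 11.559)
t=0.700: state=(5.368, 3.925, 11.359)
t=0.750: state=(4.655, 3.280, 10.862)
t=0.800: state=(4.016, 2.852, 10.200)
t=0.850: state=(3.501, 2.609, 9.475)
t=0.900: state=(3.125, 2.508, 8.752)
t=0.950: state=(2.880, 2.512, 8.071)
t=1.000: state=(2.751, 2.597, 7.455)
t=1.050: state=(2.721, 2.750, 6.918)
t=1.100: state=(2.776, 2.962, 6.470)
t=1.150: state=(2.905, 3.232, 6.120)
t=1.200: state=(3.101, 3.555, 5.876)
t=1.250: state=(3.357, 3.928, 5.751)
t=1.280: state=(3.538, 4.172, 5.737)

(x, y, z) = (3.538, 4.172, 5.737)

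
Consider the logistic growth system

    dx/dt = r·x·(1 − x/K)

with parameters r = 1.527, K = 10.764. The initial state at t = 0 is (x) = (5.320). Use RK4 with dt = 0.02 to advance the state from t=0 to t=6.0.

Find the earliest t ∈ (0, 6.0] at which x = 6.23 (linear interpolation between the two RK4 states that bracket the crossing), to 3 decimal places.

t=0.000: state=(5.320)
step 1 (dt=0.02): k1=(4.109), k2=(4.109), k3=(4.109), k4=(4.109); state += dt/6·(k1+2k2+2k3+k4)
t=0.020: state=(5.402)
t=0.040: state=(5.484)
t=0.060: state=(5.566)
continuing one RK4 step at a time; state shown every 10 steps (Δt=0.2):
t=0.200: state=(6.137)
t=0.220: state=(6.217)
next step: t=0.240: state=(6.297) — x has crossed 6.23
linear interpolation between t=0.220 (6.21721) and t=0.240 (6.29722) → t≈0.223

t = 0.223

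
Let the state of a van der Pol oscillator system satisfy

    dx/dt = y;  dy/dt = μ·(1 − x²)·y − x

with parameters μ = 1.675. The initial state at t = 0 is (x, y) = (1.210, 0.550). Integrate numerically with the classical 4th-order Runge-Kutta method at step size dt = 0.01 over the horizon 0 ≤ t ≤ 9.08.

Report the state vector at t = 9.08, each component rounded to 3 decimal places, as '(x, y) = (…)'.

t=0.000: state=(1.210, 0.550)
step 1 (dt=0.01): k1=(0.550, -1.638), k2=(0.542, -1.640), k3=(0.542, -1.640), k4=(0.534, -1.642); state += dt/6·(k1+2k2+2k3+k4)
t=0.010: state=(1.215, 0.534)
t=0.020: state=(1.221, 0.517)
t=0.030: state=(1.226, 0.501)
continuing one RK4 step at a time; state shown every 50 steps (Δt=0.5):
t=0.500: state=(1.293, -0.169)
t=1.000: state=(1.088, -0.630)
t=1.500: state=(0.637, -1.254)
t=2.000: state=(-0.330, -2.820)
t=2.500: state=(-1.753, -1.671)
t=3.000: state=(-1.971, 0.203)
t=3.500: state=(-1.801, 0.421)
t=4.000: state=(-1.564, 0.534)
t=4.500: state=(-1.254, 0.727)
t=5.000: state=(-0.793, 1.198)
t=5.500: state=(0.100, 2.618)
t=6.000: state=(1.638, 2.302)
t=6.500: state=(2.012, -0.127)
t=7.000: state=(1.859, -0.398)
t=7.500: state=(1.635, -0.501)
t=8.000: state=(1.349, -0.660)
t=8.500: state=(0.944, -1.017)
t=9.000: state=(0.220, -2.079)
t=9.080: state=(0.042, -2.382)

(x, y) = (0.042, -2.382)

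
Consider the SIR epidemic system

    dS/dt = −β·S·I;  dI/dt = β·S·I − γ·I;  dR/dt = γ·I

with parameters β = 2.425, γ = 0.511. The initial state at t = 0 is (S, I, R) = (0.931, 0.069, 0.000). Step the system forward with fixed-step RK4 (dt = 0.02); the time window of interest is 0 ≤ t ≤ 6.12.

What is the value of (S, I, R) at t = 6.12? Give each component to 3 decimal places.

t=0.000: state=(0.931, 0.069, 0.000)
step 1 (dt=0.02): k1=(-0.156, 0.121, 0.035), k2=(-0.158, 0.122, 0.036), k3=(-0.158, 0.122, 0.036), k4=(-0.161, 0.124, 0.037); state += dt/6·(k1+2k2+2k3+k4)
t=0.020: state=(0.928, 0.071, 0.001)
t=0.040: state=(0.925, 0.074, 0.001)
t=0.060: state=(0.921, 0.077, 0.002)
continuing one RK4 step at a time; state shown every 10 steps (Δt=0.2):
t=0.200: state=(0.895, 0.097, 0.008)
t=0.400: state=(0.846, 0.134, 0.020)
t=0.600: state=(0.785, 0.179, 0.036)
t=0.800: state=(0.710, 0.233, 0.057)
t=1.000: state=(0.626, 0.291, 0.084)
t=1.200: state=(0.536, 0.348, 0.116)
t=1.400: state=(0.447, 0.398, 0.155)
t=1.600: state=(0.365, 0.438, 0.197)
t=1.800: state=(0.293, 0.463, 0.244)
t=2.000: state=(0.233, 0.475, 0.292)
t=2.200: state=(0.185, 0.475, 0.340)
t=2.400: state=(0.147, 0.464, 0.388)
t=2.600: state=(0.118, 0.447, 0.435)
t=2.800: state=(0.096, 0.425, 0.480)
t=3.000: state=(0.078, 0.400, 0.522)
t=3.200: state=(0.065, 0.374, 0.561)
t=3.400: state=(0.054, 0.347, 0.598)
t=3.600: state=(0.046, 0.321, 0.632)
t=3.800: state=(0.040, 0.296, 0.664)
t=4.000: state=(0.035, 0.272, 0.693)
t=4.200: state=(0.031, 0.250, 0.720)
t=4.400: state=(0.027, 0.229, 0.744)
t=4.600: state=(0.025, 0.209, 0.766)
t=4.800: state=(0.022, 0.191, 0.787)
t=5.000: state=(0.020, 0.174, 0.805)
t=5.200: state=(0.019, 0.159, 0.822)
t=5.400: state=(0.017, 0.145, 0.838)
t=5.600: state=(0.016, 0.132, 0.852)
t=5.800: state=(0.015, 0.120, 0.865)
t=6.000: state=(0.015, 0.109, 0.877)
t=6.120: state=(0.014, 0.103, 0.883)

(S, I, R) = (0.014, 0.103, 0.883)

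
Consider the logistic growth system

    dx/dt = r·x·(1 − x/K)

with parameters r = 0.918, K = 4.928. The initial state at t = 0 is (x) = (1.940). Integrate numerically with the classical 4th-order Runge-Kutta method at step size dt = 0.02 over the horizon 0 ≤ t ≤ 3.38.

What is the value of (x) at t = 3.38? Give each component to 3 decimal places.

t=0.000: state=(1.940)
step 1 (dt=0.02): k1=(1.080), k2=(1.082), k3=(1.082), k4=(1.084); state += dt/6·(k1+2k2+2k3+k4)
t=0.020: state=(1.962)
t=0.040: state=(1.983)
t=0.060: state=(2.005)
continuing one RK4 step at a time; state shown every 10 steps (Δt=0.2):
t=0.200: state=(2.160)
t=0.400: state=(2.384)
t=0.600: state=(2.610)
t=0.800: state=(2.834)
t=1.000: state=(3.051)
t=1.200: state=(3.260)
t=1.400: state=(3.456)
t=1.600: state=(3.638)
t=1.800: state=(3.805)
t=2.000: state=(3.956)
t=2.200: state=(4.092)
t=2.400: state=(4.212)
t=2.600: state=(4.317)
t=2.800: state=(4.409)
t=3.000: state=(4.488)
t=3.200: state=(4.556)
t=3.380: state=(4.609)

(x) = (4.609)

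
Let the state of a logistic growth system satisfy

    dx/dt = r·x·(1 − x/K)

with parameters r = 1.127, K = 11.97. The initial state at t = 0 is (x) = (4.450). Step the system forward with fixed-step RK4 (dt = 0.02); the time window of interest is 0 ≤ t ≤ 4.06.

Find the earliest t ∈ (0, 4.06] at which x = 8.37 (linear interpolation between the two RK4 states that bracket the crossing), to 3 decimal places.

t = 1.214

t=0.000: state=(4.450)
step 1 (dt=0.02): k1=(3.151), k2=(3.160), k3=(3.160), k4=(3.169); state += dt/6·(k1+2k2+2k3+k4)
t=0.020: state=(4.513)
t=0.040: state=(4.577)
t=0.060: state=(4.641)
continuing one RK4 step at a time; state shown every 10 steps (Δt=0.2):
t=0.200: state=(5.096)
t=0.400: state=(5.764)
t=0.600: state=(6.438)
t=0.800: state=(7.100)
t=1.000: state=(7.735)
t=1.200: state=(8.330)
next step: t=1.220: state=(8.386) — x has crossed 8.37
linear interpolation between t=1.200 (8.32964) and t=1.220 (8.38649) → t≈1.214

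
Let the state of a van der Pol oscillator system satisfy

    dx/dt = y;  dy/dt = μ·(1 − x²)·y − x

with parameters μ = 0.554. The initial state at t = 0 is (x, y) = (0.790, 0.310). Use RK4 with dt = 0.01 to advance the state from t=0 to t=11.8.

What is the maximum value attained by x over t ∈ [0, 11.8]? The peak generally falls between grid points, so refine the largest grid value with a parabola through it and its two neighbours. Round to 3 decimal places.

max x = 1.848

t=0.000: state=(0.790, 0.310)
step 1 (dt=0.01): k1=(0.310, -0.725), k2=(0.306, -0.728), k3=(0.306, -0.728), k4=(0.303, -0.731); state += dt/6·(k1+2k2+2k3+k4)
t=0.010: state=(0.793, 0.303)
t=0.020: state=(0.796, 0.295)
t=0.030: state=(0.799, 0.288)
continuing one RK4 step at a time; state shown every 50 steps (Δt=0.5):
t=0.500: state=(0.846, -0.097)
t=1.000: state=(0.690, -0.525)
t=1.500: state=(0.323, -0.936)
t=2.000: state=(-0.234, -1.266)
t=2.500: state=(-0.880, -1.220)
t=3.000: state=(-1.350, -0.582)
t=3.500: state=(-1.443, 0.182)
t=4.000: state=(-1.202, 0.754)
t=4.500: state=(-0.699, 1.261)
t=5.000: state=(0.066, 1.792)
t=5.500: state=(1.019, 1.855)
t=6.000: state=(1.715, 0.798)
t=6.500: state=(1.829, -0.246)
t=7.000: state=(1.552, -0.816)
t=7.500: state=(1.031, -1.272)
t=8.000: state=(0.260, -1.835)
t=8.500: state=(-0.779, -2.198)
t=9.000: state=(-1.701, -1.247)
t=9.500: state=(-1.972, 0.056)
t=10.000: state=(-1.761, 0.711)
t=10.500: state=(-1.297, 1.137)
t=11.000: state=(-0.609, 1.644)
t=11.500: state=(0.362, 2.205)
t=11.800: state=(1.032, 2.173)
largest grid value and its neighbours: x(6.340)=1.84796, x(6.350)=1.84811, x(6.360)=1.84807
parabola through these three points peaks at t≈6.353 with x≈1.84812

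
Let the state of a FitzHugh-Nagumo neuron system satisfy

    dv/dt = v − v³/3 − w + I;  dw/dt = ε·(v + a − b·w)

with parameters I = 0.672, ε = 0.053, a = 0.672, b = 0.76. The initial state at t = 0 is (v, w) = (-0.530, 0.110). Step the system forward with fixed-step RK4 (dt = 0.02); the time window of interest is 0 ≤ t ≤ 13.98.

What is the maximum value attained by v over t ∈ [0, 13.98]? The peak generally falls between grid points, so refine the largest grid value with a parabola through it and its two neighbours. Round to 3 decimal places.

t=0.000: state=(-0.530, 0.110)
step 1 (dt=0.02): k1=(0.082, 0.003), k2=(0.082, 0.003), k3=(0.082, 0.003), k4=(0.083, 0.003); state += dt/6·(k1+2k2+2k3+k4)
t=0.020: state=(-0.528, 0.110)
t=0.040: state=(-0.527, 0.110)
t=0.060: state=(-0.525, 0.110)
continuing one RK4 step at a time; state shown every 25 steps (Δt=0.5):
t=0.500: state=(-0.481, 0.112)
t=1.000: state=(-0.411, 0.116)
t=1.500: state=(-0.308, 0.122)
t=2.000: state=(-0.150, 0.131)
t=2.500: state=(0.101, 0.145)
t=3.000: state=(0.496, 0.167)
t=3.500: state=(1.038, 0.201)
t=4.000: state=(1.532, 0.249)
t=4.500: state=(1.779, 0.306)
t=5.000: state=(1.849, 0.365)
t=5.500: state=(1.853, 0.424)
t=6.000: state=(1.837, 0.482)
t=6.500: state=(1.816, 0.538)
t=7.000: state=(1.793, 0.592)
t=7.500: state=(1.769, 0.644)
t=8.000: state=(1.745, 0.695)
t=8.500: state=(1.720, 0.744)
t=9.000: state=(1.696, 0.792)
t=9.500: state=(1.671, 0.838)
t=10.000: state=(1.646, 0.882)
t=10.500: state=(1.620, 0.925)
t=11.000: state=(1.595, 0.967)
t=11.500: state=(1.569, 1.007)
t=12.000: state=(1.542, 1.045)
t=12.500: state=(1.515, 1.082)
t=13.000: state=(1.488, 1.117)
t=13.500: state=(1.460, 1.151)
t=13.980: state=(1.432, 1.183)
largest grid value and its neighbours: v(5.260)=1.85499, v(5.280)=1.85503, v(5.300)=1.85503
parabola through these three points peaks at t≈5.289 with v≈1.85504

max v = 1.855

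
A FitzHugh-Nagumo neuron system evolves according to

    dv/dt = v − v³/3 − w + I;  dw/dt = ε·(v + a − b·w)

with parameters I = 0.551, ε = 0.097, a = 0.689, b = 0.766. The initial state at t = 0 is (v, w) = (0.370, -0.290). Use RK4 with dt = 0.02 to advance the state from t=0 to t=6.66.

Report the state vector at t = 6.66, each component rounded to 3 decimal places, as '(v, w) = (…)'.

(v, w) = (1.509, 1.017)

t=0.000: state=(0.370, -0.290)
step 1 (dt=0.02): k1=(1.194, 0.124), k2=(1.203, 0.125), k3=(1.203, 0.125), k4=(1.212, 0.126); state += dt/6·(k1+2k2+2k3+k4)
t=0.020: state=(0.394, -0.287)
t=0.040: state=(0.418, -0.285)
t=0.060: state=(0.443, -0.282)
continuing one RK4 step at a time; state shown every 25 steps (Δt=0.5):
t=0.500: state=(1.052, -0.213)
t=1.000: state=(1.643, -0.107)
t=1.500: state=(1.880, 0.015)
t=2.000: state=(1.915, 0.138)
t=2.500: state=(1.891, 0.256)
t=3.000: state=(1.852, 0.369)
t=3.500: state=(1.809, 0.475)
t=4.000: state=(1.764, 0.576)
t=4.500: state=(1.718, 0.671)
t=5.000: state=(1.672, 0.760)
t=5.500: state=(1.624, 0.843)
t=6.000: state=(1.576, 0.921)
t=6.500: state=(1.526, 0.994)
t=6.660: state=(1.509, 1.017)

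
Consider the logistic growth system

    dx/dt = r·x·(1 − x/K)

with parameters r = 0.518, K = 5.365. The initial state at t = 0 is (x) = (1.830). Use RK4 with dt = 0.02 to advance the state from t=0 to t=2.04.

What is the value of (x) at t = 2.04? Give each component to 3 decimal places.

(x) = (3.210)

t=0.000: state=(1.830)
step 1 (dt=0.02): k1=(0.625), k2=(0.626), k3=(0.626), k4=(0.627); state += dt/6·(k1+2k2+2k3+k4)
t=0.020: state=(1.843)
t=0.040: state=(1.855)
t=0.060: state=(1.868)
continuing one RK4 step at a time; state shown every 5 steps (Δt=0.1):
t=0.100: state=(1.893)
t=0.200: state=(1.957)
t=0.300: state=(2.022)
t=0.400: state=(2.087)
t=0.500: state=(2.154)
t=0.600: state=(2.221)
t=0.700: state=(2.289)
t=0.800: state=(2.357)
t=0.900: state=(2.426)
t=1.000: state=(2.495)
t=1.100: state=(2.564)
t=1.200: state=(2.633)
t=1.300: state=(2.703)
t=1.400: state=(2.772)
t=1.500: state=(2.841)
t=1.600: state=(2.911)
t=1.700: state=(2.979)
t=1.800: state=(3.048)
t=1.900: state=(3.116)
t=2.000: state=(3.183)
t=2.040: state=(3.210)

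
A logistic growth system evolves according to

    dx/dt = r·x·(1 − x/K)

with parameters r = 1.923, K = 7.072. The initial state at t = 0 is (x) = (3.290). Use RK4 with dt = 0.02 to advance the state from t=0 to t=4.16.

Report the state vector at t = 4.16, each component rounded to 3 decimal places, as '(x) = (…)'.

t=0.000: state=(3.290)
step 1 (dt=0.02): k1=(3.383), k2=(3.388), k3=(3.388), k4=(3.391); state += dt/6·(k1+2k2+2k3+k4)
t=0.020: state=(3.358)
t=0.040: state=(3.426)
t=0.060: state=(3.494)
continuing one RK4 step at a time; state shown every 10 steps (Δt=0.2):
t=0.200: state=(3.967)
t=0.400: state=(4.614)
t=0.600: state=(5.190)
t=0.800: state=(5.672)
t=1.000: state=(6.055)
t=1.200: state=(6.346)
t=1.400: state=(6.561)
t=1.600: state=(6.716)
t=1.800: state=(6.826)
t=2.000: state=(6.902)
t=2.200: state=(6.956)
t=2.400: state=(6.992)
t=2.600: state=(7.018)
t=2.800: state=(7.035)
t=3.000: state=(7.047)
t=3.200: state=(7.055)
t=3.400: state=(7.060)
t=3.600: state=(7.064)
t=3.800: state=(7.067)
t=4.000: state=(7.068)
t=4.160: state=(7.069)

(x) = (7.069)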